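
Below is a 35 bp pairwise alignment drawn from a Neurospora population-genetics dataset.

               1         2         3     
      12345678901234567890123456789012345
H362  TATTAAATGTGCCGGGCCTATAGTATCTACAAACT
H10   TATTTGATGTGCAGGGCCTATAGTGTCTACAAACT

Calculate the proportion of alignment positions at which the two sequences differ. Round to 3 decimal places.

0.114

Mismatches occur at site 5 (A→T), site 6 (A→G), site 13 (C→A), site 25 (A→G).
There are 4 differences over 35 sites, so p = 4/35 = 0.114.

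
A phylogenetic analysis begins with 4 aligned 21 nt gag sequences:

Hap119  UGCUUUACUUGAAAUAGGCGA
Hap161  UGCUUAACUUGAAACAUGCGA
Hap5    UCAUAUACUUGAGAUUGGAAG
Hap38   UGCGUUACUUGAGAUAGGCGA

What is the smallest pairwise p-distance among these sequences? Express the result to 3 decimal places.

Pairwise Hamming distances:
  Hap119 vs Hap161: 3
  Hap119 vs Hap5: 8
  Hap119 vs Hap38: 2
  Hap161 vs Hap5: 11
  Hap161 vs Hap38: 5
  Hap5 vs Hap38: 8
The smallest is 2 mismatches, between Hap119 and Hap38; p = 2/21 = 0.095.

0.095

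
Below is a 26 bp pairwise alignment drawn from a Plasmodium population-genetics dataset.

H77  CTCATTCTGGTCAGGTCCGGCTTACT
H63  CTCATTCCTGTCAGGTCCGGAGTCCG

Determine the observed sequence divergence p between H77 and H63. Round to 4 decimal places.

0.2308

Mismatches occur at site 8 (T→C), site 9 (G→T), site 21 (C→A), site 22 (T→G), site 24 (A→C), site 26 (T→G).
There are 6 differences over 26 sites, so p = 6/26 = 0.2308.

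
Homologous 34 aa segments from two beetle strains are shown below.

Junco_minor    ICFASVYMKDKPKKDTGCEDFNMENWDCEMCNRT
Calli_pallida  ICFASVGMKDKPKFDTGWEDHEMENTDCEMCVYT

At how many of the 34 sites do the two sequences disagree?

8

Differing sites — 7:Y/G; 14:K/F; 18:C/W; 21:F/H; 22:N/E; 26:W/T; 32:N/V; 33:R/Y.
That gives 8 mismatches out of 34 aligned sites, so the Hamming distance is 8.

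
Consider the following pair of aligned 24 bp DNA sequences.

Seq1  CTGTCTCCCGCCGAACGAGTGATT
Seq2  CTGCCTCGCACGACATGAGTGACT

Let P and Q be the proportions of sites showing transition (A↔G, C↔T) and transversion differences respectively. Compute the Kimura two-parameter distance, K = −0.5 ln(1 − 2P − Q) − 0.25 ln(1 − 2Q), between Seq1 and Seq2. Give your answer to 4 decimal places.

0.4620

The sequences differ at positions 4 (T/C, transition), 8 (C/G, transversion), 10 (G/A, transition), 12 (C/G, transversion), 13 (G/A, transition), 14 (A/C, transversion), 16 (C/T, transition), 23 (T/C, transition).
Of the 8 differences, 5 transitions and 3 transversions over 24 sites: P = 5/24 = 0.208333, Q = 3/24 = 0.125000.
d = −0.5·ln(0.458334) − 0.25·ln(0.750000) = −0.5·(-0.780157) − 0.25·(-0.287682) = 0.4620.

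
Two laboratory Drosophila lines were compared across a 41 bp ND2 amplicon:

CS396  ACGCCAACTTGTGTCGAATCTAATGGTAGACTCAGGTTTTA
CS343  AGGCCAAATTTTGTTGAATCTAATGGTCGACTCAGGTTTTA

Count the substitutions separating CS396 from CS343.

Differing sites — 2:C/G; 8:C/A; 11:G/T; 15:C/T; 28:A/C.
That gives 5 mismatches out of 41 aligned sites, so the Hamming distance is 5.

5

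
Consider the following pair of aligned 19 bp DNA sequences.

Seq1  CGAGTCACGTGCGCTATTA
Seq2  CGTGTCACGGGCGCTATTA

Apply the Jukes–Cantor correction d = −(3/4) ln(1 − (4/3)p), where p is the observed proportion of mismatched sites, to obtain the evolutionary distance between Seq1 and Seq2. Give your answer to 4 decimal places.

0.1134

Differing sites — 3:A/T; 10:T/G.
p = 2/19 = 0.105263.
d = −0.75 · ln(1 − (4/3)·0.105263) = −0.75 · ln(0.859649) = −0.75 · (-0.151231) = 0.1134.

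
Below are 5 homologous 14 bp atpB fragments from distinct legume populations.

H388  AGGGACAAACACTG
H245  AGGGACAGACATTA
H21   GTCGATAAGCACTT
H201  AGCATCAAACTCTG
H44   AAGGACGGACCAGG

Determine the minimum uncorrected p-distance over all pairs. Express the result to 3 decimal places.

0.214

Pairwise Hamming distances:
  H388 vs H245: 3
  H388 vs H21: 6
  H388 vs H201: 4
  H388 vs H44: 6
  H245 vs H21: 8
  H245 vs H201: 7
  H245 vs H44: 6
  H21 vs H201: 8
  H21 vs H44: 11
  H201 vs H44: 9
The smallest is 3 mismatches, between H388 and H245; p = 3/14 = 0.214.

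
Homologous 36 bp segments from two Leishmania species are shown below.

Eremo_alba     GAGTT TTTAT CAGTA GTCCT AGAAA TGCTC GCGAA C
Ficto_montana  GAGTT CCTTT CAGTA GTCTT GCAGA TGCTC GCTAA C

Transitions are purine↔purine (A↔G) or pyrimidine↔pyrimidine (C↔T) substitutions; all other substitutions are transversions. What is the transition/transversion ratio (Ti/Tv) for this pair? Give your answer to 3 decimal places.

1.667

Differing sites — 6:T/C (Ti); 7:T/C (Ti); 9:A/T (Tv); 19:C/T (Ti); 21:A/G (Ti); 22:G/C (Tv); 24:A/G (Ti); 33:G/T (Tv).
Of the 8 differences, 5 transitions and 3 transversions, so Ti/Tv = 5/3 = 1.667.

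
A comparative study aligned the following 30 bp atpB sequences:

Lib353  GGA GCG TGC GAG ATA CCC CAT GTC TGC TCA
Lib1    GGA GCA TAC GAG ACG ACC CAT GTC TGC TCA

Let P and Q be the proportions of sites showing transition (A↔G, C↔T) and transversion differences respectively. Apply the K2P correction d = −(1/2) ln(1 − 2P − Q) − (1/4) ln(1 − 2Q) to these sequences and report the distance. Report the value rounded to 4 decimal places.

Mismatches occur at site 6 (G↔A, transition), site 8 (G↔A, transition), site 14 (T↔C, transition), site 15 (A↔G, transition), site 16 (C↔A, transversion).
Of the 5 differences, 4 transitions and 1 transversion over 30 sites: P = 4/30 = 0.133333, Q = 1/30 = 0.033333.
d = −0.5·ln(0.700001) − 0.25·ln(0.933334) = −0.5·(-0.356674) − 0.25·(-0.068992) = 0.1956.

0.1956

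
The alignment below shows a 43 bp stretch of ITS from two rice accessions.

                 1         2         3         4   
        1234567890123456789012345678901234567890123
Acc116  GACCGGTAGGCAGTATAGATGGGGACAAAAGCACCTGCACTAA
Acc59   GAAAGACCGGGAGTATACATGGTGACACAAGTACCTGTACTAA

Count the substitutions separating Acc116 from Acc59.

11

The sequences differ at positions 3 (C/A), 4 (C/A), 6 (G/A), 7 (T/C), 8 (A/C), 11 (C/G), 18 (G/C), 23 (G/T), 28 (A/C), 32 (C/T), 38 (C/T).
That gives 11 mismatches out of 43 aligned sites, so the Hamming distance is 11.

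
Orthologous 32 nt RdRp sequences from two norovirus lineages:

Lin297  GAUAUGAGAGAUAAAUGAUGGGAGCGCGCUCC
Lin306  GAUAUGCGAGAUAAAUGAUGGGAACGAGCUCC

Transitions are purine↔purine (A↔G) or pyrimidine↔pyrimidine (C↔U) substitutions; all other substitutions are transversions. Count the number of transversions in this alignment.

2

The sequences differ at positions 7 (A/C, transversion), 24 (G/A, transition), 27 (C/A, transversion).
Of the 3 differences, 1 transition and 2 transversions, so the answer is 2.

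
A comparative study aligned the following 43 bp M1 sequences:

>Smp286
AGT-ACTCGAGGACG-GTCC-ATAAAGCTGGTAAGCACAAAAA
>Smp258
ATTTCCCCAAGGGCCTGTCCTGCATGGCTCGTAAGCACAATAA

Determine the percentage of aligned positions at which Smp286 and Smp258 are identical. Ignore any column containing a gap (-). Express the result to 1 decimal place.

Excluding the 3 gap columns leaves 40 comparable sites.
The sequences differ at positions 2 (G/T), 5 (A/C), 7 (T/C), 9 (G/A), 13 (A/G), 15 (G/C), 22 (A/G), 23 (T/C), 25 (A/T), 26 (A/G), 30 (G/C), 41 (A/T).
28 of the 40 comparable sites match, so the percent identity is 28/40 × 100 = 70.0%.

70.0%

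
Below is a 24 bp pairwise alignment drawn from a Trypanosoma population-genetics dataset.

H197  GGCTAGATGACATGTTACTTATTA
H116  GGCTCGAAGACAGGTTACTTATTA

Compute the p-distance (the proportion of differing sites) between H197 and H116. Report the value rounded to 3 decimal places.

0.125

Differing sites — 5:A/C; 8:T/A; 13:T/G.
There are 3 differences over 24 sites, so p = 3/24 = 0.125.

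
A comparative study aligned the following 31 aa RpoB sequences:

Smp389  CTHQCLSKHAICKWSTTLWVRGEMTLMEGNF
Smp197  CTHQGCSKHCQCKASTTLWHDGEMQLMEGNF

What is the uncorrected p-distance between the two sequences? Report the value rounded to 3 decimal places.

Differing sites — 5:C/G; 6:L/C; 10:A/C; 11:I/Q; 14:W/A; 20:V/H; 21:R/D; 25:T/Q.
There are 8 differences over 31 sites, so p = 8/31 = 0.258.

0.258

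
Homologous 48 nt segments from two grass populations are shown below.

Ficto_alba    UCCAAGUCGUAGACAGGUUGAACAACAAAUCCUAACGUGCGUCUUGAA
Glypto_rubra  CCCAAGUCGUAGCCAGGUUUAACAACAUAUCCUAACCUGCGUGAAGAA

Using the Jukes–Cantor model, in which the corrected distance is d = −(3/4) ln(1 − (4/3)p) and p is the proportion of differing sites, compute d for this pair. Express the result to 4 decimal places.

0.1885

Mismatches occur at site 1 (U↔C), site 13 (A↔C), site 20 (G↔U), site 28 (A↔U), site 37 (G↔C), site 43 (C↔G), site 44 (U↔A), site 45 (U↔A).
p = 8/48 = 0.166667.
d = −0.75 · ln(1 − (4/3)·0.166667) = −0.75 · ln(0.777777) = −0.75 · (-0.251315) = 0.1885.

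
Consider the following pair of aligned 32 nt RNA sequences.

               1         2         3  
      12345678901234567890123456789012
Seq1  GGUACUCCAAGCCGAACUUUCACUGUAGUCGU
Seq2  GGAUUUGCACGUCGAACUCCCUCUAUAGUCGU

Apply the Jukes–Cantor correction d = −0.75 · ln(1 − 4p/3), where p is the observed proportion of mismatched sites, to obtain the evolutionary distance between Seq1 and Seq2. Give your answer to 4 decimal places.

0.4042

Differing sites — 3:U/A; 4:A/U; 5:C/U; 7:C/G; 10:A/C; 12:C/U; 19:U/C; 20:U/C; 22:A/U; 25:G/A.
p = 10/32 = 0.312500.
d = −0.75 · ln(1 − (4/3)·0.312500) = −0.75 · ln(0.583333) = −0.75 · (-0.538997) = 0.4042.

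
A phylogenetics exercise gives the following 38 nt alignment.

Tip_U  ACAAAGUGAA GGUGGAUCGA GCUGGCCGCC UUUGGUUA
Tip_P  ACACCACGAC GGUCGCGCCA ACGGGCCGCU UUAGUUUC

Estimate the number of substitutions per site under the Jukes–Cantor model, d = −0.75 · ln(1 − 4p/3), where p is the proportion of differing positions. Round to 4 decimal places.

0.5604

Differing sites — 4:A/C; 5:A/C; 6:G/A; 7:U/C; 10:A/C; 14:G/C; 16:A/C; 17:U/G; 19:G/C; 21:G/A; 23:U/G; 30:C/U; 33:U/A; 35:G/U; 38:A/C.
p = 15/38 = 0.394737.
d = −0.75 · ln(1 − (4/3)·0.394737) = −0.75 · ln(0.473684) = −0.75 · (-0.747215) = 0.5604.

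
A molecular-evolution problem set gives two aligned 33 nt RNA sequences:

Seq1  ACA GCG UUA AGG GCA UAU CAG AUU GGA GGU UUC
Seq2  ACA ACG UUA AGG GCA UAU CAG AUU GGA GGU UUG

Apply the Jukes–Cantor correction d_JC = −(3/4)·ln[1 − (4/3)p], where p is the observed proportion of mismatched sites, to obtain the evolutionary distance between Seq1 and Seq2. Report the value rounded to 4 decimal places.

Differing sites — 4:G/A; 33:C/G.
p = 2/33 = 0.060606.
d = −0.75 · ln(1 − (4/3)·0.060606) = −0.75 · ln(0.919192) = −0.75 · (-0.084260) = 0.0632.

0.0632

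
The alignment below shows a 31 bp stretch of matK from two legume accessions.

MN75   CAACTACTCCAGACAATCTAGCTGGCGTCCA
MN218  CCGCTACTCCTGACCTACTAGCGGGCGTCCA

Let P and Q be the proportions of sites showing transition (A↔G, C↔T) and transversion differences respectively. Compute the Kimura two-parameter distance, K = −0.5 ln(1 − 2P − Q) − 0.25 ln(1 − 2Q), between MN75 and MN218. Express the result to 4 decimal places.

The sequences differ at positions 2 (A/C, transversion), 3 (A/G, transition), 11 (A/T, transversion), 15 (A/C, transversion), 16 (A/T, transversion), 17 (T/A, transversion), 23 (T/G, transversion).
Of the 7 differences, 1 transition and 6 transversions over 31 sites: P = 1/31 = 0.032258, Q = 6/31 = 0.193548.
d = −0.5·ln(0.741936) − 0.25·ln(0.612904) = −0.5·(-0.298492) − 0.25·(-0.489547) = 0.2716.

0.2716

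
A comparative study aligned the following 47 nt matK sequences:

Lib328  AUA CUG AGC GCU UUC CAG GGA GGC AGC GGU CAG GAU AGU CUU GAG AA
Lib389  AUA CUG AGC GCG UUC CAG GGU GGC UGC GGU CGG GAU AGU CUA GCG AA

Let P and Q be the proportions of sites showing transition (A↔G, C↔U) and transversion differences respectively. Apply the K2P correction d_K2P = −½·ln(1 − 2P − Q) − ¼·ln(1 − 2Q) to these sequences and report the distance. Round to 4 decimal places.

The sequences differ at positions 12 (U/G, transversion), 21 (A/U, transversion), 25 (A/U, transversion), 32 (A/G, transition), 42 (U/A, transversion), 44 (A/C, transversion).
Of the 6 differences, 1 transition and 5 transversions over 47 sites: P = 1/47 = 0.021277, Q = 5/47 = 0.106383.
d = −0.5·ln(0.851063) − 0.25·ln(0.787234) = −0.5·(-0.161269) − 0.25·(-0.239230) = 0.1404.

0.1404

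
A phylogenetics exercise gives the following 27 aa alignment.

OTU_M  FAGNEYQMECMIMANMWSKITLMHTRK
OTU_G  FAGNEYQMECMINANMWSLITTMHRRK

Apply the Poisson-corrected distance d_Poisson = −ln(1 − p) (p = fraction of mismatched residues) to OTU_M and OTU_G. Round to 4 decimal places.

0.1603

The sequences differ at positions 13 (M/N), 19 (K/L), 22 (L/T), 25 (T/R).
p = 4/27 = 0.148148.
d = −ln(1 − 0.148148) = −ln(0.851852) = 0.1603.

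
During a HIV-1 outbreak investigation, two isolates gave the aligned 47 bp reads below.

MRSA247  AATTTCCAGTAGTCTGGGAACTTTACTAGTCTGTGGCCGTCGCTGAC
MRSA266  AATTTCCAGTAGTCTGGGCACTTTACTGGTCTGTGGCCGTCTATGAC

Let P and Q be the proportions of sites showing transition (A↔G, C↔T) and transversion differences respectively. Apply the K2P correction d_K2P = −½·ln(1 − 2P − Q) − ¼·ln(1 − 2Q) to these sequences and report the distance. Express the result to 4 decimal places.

Mismatches occur at site 19 (A→C, transversion), site 28 (A→G, transition), site 42 (G→T, transversion), site 43 (C→A, transversion).
Of the 4 differences, 1 transition and 3 transversions over 47 sites: P = 1/47 = 0.021277, Q = 3/47 = 0.063830.
d = −0.5·ln(0.893616) − 0.25·ln(0.872340) = −0.5·(-0.112479) − 0.25·(-0.136576) = 0.0904.

0.0904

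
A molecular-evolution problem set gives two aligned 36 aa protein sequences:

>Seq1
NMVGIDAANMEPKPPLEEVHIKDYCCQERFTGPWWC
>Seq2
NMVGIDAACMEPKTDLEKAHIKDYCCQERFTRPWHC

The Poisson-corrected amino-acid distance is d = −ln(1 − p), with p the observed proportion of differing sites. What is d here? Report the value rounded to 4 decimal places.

0.2162

Differing sites — 9:N/C; 14:P/T; 15:P/D; 18:E/K; 19:V/A; 32:G/R; 35:W/H.
p = 7/36 = 0.194444.
d = −ln(1 − 0.194444) = −ln(0.805556) = 0.2162.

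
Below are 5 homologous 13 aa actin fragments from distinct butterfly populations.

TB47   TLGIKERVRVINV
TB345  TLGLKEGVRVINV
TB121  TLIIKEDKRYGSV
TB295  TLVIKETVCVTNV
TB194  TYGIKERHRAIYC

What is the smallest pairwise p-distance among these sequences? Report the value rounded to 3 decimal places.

0.154

Pairwise Hamming distances:
  TB47 vs TB345: 2
  TB47 vs TB121: 6
  TB47 vs TB295: 4
  TB47 vs TB194: 5
  TB345 vs TB121: 7
  TB345 vs TB295: 5
  TB345 vs TB194: 7
  TB121 vs TB295: 7
  TB121 vs TB194: 8
  TB295 vs TB194: 9
The smallest is 2 mismatches, between TB47 and TB345; p = 2/13 = 0.154.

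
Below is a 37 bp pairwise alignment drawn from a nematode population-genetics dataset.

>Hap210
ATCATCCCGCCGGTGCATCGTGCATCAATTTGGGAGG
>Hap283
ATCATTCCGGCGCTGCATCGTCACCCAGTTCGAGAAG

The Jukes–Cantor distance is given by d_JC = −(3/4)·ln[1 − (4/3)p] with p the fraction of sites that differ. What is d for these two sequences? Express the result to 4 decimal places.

Mismatches occur at site 6 (C/T), site 10 (C/G), site 13 (G/C), site 22 (G/C), site 23 (C/A), site 24 (A/C), site 25 (T/C), site 28 (A/G), site 31 (T/C), site 33 (G/A), site 36 (G/A).
p = 11/37 = 0.297297.
d = −0.75 · ln(1 − (4/3)·0.297297) = −0.75 · ln(0.603604) = −0.75 · (-0.504837) = 0.3786.

0.3786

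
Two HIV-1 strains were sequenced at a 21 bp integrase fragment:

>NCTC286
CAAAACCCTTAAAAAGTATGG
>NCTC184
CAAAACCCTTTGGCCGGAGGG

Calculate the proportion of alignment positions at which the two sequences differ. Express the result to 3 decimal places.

0.333

Differing sites — 11:A/T; 12:A/G; 13:A/G; 14:A/C; 15:A/C; 17:T/G; 19:T/G.
There are 7 differences over 21 sites, so p = 7/21 = 0.333.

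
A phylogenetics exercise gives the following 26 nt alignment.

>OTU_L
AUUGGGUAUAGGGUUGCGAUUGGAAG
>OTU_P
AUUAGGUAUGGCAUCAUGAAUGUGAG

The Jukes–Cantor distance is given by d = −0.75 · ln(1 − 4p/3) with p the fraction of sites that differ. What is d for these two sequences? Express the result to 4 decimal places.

Differing sites — 4:G/A; 10:A/G; 12:G/C; 13:G/A; 15:U/C; 16:G/A; 17:C/U; 20:U/A; 23:G/U; 24:A/G.
p = 10/26 = 0.384615.
d = −0.75 · ln(1 − (4/3)·0.384615) = −0.75 · ln(0.487180) = −0.75 · (-0.719122) = 0.5393.

0.5393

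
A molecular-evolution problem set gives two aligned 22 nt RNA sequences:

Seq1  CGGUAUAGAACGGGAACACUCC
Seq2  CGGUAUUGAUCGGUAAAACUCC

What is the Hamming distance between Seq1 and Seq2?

Differing sites — 7:A/U; 10:A/U; 14:G/U; 17:C/A.
That gives 4 mismatches out of 22 aligned sites, so the Hamming distance is 4.

4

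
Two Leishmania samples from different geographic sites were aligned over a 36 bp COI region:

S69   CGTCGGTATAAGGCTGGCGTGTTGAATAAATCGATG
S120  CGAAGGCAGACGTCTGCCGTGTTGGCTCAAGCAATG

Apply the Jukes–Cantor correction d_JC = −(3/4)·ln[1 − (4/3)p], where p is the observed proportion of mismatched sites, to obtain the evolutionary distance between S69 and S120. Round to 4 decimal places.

The sequences differ at positions 3 (T/A), 4 (C/A), 7 (T/C), 9 (T/G), 11 (A/C), 13 (G/T), 17 (G/C), 25 (A/G), 26 (A/C), 28 (A/C), 31 (T/G), 33 (G/A).
p = 12/36 = 0.333333.
d = −0.75 · ln(1 − (4/3)·0.333333) = −0.75 · ln(0.555556) = −0.75 · (-0.587786) = 0.4408.

0.4408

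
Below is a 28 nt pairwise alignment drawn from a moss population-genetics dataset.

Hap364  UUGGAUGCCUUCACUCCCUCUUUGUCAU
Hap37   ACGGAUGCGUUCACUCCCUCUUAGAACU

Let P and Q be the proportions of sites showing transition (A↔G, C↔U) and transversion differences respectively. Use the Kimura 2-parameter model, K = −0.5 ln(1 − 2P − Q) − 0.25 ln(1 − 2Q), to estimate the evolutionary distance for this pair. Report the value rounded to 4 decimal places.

0.3081

Mismatches occur at site 1 (U→A, transversion), site 2 (U→C, transition), site 9 (C→G, transversion), site 23 (U→A, transversion), site 25 (U→A, transversion), site 26 (C→A, transversion), site 27 (A→C, transversion).
Of the 7 differences, 1 transition and 6 transversions over 28 sites: P = 1/28 = 0.035714, Q = 6/28 = 0.214286.
d = −0.5·ln(0.714286) − 0.25·ln(0.571428) = −0.5·(-0.336472) − 0.25·(-0.559617) = 0.3081.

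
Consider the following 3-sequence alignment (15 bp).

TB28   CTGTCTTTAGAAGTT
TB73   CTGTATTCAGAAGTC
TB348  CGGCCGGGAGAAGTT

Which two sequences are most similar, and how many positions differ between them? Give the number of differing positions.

3

Pairwise Hamming distances:
  TB28 vs TB73: 3
  TB28 vs TB348: 5
  TB73 vs TB348: 7
The smallest is 3, between TB28 and TB73.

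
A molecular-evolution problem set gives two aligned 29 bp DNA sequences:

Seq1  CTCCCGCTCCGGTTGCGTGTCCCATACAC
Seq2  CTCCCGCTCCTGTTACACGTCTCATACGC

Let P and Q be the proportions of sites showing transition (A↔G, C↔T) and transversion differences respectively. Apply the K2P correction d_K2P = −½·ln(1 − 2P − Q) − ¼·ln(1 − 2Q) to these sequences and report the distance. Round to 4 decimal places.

0.2563

The sequences differ at positions 11 (G/T, transversion), 15 (G/A, transition), 17 (G/A, transition), 18 (T/C, transition), 22 (C/T, transition), 28 (A/G, transition).
Of the 6 differences, 5 transitions and 1 transversion over 29 sites: P = 5/29 = 0.172414, Q = 1/29 = 0.034483.
d = −0.5·ln(0.620689) − 0.25·ln(0.931034) = −0.5·(-0.476925) − 0.25·(-0.071459) = 0.2563.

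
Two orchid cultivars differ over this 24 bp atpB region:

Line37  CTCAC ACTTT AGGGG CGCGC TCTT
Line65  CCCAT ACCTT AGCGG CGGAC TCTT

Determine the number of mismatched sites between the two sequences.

6

Differing sites — 2:T/C; 5:C/T; 8:T/C; 13:G/C; 18:C/G; 19:G/A.
That gives 6 mismatches out of 24 aligned sites, so the Hamming distance is 6.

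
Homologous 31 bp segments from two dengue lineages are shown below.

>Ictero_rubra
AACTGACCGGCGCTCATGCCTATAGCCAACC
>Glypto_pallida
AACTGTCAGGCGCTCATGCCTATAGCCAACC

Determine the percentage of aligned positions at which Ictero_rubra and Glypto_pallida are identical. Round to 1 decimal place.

93.5%

Differing sites — 6:A/T; 8:C/A.
29 of the 31 sites match, so the percent identity is 29/31 × 100 = 93.5%.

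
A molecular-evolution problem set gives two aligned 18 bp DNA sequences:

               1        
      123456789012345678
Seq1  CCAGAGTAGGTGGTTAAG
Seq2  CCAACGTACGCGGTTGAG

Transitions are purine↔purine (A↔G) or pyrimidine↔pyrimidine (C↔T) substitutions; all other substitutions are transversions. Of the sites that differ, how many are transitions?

Mismatches occur at site 4 (G→A, transition), site 5 (A→C, transversion), site 9 (G→C, transversion), site 11 (T→C, transition), site 16 (A→G, transition).
Of the 5 differences, 3 transitions and 2 transversions, so the answer is 3.

3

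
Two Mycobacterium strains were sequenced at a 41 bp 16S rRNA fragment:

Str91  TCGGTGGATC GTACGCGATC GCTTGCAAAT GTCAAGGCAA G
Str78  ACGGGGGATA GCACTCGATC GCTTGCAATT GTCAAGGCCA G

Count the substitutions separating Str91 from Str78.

Differing sites — 1:T/A; 5:T/G; 10:C/A; 12:T/C; 15:G/T; 29:A/T; 39:A/C.
That gives 7 mismatches out of 41 aligned sites, so the Hamming distance is 7.

7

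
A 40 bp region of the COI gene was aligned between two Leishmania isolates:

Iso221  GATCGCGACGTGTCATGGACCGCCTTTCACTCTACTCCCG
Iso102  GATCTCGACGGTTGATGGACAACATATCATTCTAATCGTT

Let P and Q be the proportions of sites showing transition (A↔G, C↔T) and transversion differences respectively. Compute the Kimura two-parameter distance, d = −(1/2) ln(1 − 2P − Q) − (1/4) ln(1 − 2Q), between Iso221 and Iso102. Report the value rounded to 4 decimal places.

Differing sites — 5:G/T (Tv); 11:T/G (Tv); 12:G/T (Tv); 14:C/G (Tv); 21:C/A (Tv); 22:G/A (Ti); 24:C/A (Tv); 26:T/A (Tv); 30:C/T (Ti); 35:C/A (Tv); 38:C/G (Tv); 39:C/T (Ti); 40:G/T (Tv).
Of the 13 differences, 3 transitions and 10 transversions over 40 sites: P = 3/40 = 0.075000, Q = 10/40 = 0.250000.
d = −0.5·ln(0.600000) − 0.25·ln(0.500000) = −0.5·(-0.510826) − 0.25·(-0.693147) = 0.4287.

0.4287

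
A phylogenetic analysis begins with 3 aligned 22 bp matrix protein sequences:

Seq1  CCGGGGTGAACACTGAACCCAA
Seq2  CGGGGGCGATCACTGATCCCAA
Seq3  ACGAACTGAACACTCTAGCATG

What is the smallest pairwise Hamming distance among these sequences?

Pairwise Hamming distances:
  Seq1 vs Seq2: 4
  Seq1 vs Seq3: 10
  Seq2 vs Seq3: 14
The smallest is 4, between Seq1 and Seq2.

4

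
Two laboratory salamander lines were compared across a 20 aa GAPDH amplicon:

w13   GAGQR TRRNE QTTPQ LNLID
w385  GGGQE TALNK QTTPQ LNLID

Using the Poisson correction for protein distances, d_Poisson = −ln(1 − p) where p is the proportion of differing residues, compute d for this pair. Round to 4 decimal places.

0.2877

The sequences differ at positions 2 (A/G), 5 (R/E), 7 (R/A), 8 (R/L), 10 (E/K).
p = 5/20 = 0.250000.
d = −ln(1 − 0.250000) = −ln(0.750000) = 0.2877.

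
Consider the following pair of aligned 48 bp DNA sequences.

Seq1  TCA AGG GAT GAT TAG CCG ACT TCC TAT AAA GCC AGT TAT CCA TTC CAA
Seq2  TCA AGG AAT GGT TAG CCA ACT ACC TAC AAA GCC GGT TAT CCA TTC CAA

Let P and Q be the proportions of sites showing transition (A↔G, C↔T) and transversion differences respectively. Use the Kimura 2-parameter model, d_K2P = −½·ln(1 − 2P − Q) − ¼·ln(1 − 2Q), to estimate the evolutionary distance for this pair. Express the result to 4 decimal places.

0.1408

Differing sites — 7:G/A (Ti); 11:A/G (Ti); 18:G/A (Ti); 22:T/A (Tv); 27:T/C (Ti); 34:A/G (Ti).
Of the 6 differences, 5 transitions and 1 transversion over 48 sites: P = 5/48 = 0.104167, Q = 1/48 = 0.020833.
d = −0.5·ln(0.770833) − 0.25·ln(0.958334) = −0.5·(-0.260284) − 0.25·(-0.042559) = 0.1408.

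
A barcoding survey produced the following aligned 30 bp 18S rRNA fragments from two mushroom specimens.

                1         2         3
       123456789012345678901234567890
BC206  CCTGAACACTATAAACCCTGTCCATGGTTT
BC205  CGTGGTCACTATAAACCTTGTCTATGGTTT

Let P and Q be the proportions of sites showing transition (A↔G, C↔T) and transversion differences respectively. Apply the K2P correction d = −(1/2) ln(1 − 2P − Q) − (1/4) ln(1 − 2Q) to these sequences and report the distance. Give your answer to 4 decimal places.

The sequences differ at positions 2 (C/G, transversion), 5 (A/G, transition), 6 (A/T, transversion), 18 (C/T, transition), 23 (C/T, transition).
Of the 5 differences, 3 transitions and 2 transversions over 30 sites: P = 3/30 = 0.100000, Q = 2/30 = 0.066667.
d = −0.5·ln(0.733333) − 0.25·ln(0.866666) = −0.5·(-0.310155) − 0.25·(-0.143102) = 0.1909.

0.1909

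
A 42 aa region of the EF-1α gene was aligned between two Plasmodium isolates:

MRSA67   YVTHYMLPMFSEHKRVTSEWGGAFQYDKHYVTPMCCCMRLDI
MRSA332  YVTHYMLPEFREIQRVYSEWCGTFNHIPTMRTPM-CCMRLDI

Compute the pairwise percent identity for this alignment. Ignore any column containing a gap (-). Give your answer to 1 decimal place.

Excluding the 1 gap column leaves 41 comparable sites.
The sequences differ at positions 9 (M/E), 11 (S/R), 13 (H/I), 14 (K/Q), 17 (T/Y), 21 (G/C), 23 (A/T), 25 (Q/N), 26 (Y/H), 27 (D/I), 28 (K/P), 29 (H/T), 30 (Y/M), 31 (V/R).
27 of the 41 comparable sites match, so the percent identity is 27/41 × 100 = 65.9%.

65.9%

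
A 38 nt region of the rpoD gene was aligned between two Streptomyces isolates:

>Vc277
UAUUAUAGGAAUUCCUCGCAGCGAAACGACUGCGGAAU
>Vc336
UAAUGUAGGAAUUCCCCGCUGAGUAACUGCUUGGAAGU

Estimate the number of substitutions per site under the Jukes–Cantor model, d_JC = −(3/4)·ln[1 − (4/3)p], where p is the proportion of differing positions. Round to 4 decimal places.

Mismatches occur at site 3 (U/A), site 5 (A/G), site 16 (U/C), site 20 (A/U), site 22 (C/A), site 24 (A/U), site 28 (G/U), site 29 (A/G), site 32 (G/U), site 33 (C/G), site 35 (G/A), site 37 (A/G).
p = 12/38 = 0.315789.
d = −0.75 · ln(1 − (4/3)·0.315789) = −0.75 · ln(0.578948) = −0.75 · (-0.546543) = 0.4099.

0.4099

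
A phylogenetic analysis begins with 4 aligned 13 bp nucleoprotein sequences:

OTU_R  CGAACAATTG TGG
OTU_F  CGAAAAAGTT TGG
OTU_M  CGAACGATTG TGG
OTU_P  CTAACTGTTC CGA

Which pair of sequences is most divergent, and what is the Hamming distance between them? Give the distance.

8

Pairwise Hamming distances:
  OTU_R vs OTU_F: 3
  OTU_R vs OTU_M: 1
  OTU_R vs OTU_P: 6
  OTU_F vs OTU_M: 4
  OTU_F vs OTU_P: 8
  OTU_M vs OTU_P: 6
The largest is 8, between OTU_F and OTU_P.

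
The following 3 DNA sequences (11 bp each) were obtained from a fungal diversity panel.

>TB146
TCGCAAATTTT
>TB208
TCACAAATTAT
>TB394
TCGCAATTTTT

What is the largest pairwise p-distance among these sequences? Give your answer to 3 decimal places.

0.273

Pairwise Hamming distances:
  TB146 vs TB208: 2
  TB146 vs TB394: 1
  TB208 vs TB394: 3
The largest is 3 mismatches, between TB208 and TB394; p = 3/11 = 0.273.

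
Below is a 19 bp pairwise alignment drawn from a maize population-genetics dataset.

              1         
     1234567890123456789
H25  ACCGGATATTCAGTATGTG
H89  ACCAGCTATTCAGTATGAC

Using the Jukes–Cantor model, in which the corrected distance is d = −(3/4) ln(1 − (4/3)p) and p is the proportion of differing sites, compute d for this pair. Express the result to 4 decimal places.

The sequences differ at positions 4 (G/A), 6 (A/C), 18 (T/A), 19 (G/C).
p = 4/19 = 0.210526.
d = −0.75 · ln(1 − (4/3)·0.210526) = −0.75 · ln(0.719299) = −0.75 · (-0.329478) = 0.2471.

0.2471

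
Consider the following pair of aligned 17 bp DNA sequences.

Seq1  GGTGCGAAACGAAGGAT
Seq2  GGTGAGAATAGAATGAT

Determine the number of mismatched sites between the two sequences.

The sequences differ at positions 5 (C/A), 9 (A/T), 10 (C/A), 14 (G/T).
That gives 4 mismatches out of 17 aligned sites, so the Hamming distance is 4.

4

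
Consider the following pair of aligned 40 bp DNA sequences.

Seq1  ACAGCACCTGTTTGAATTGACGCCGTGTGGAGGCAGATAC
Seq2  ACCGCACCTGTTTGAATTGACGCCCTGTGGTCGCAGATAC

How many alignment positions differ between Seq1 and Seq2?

Mismatches occur at site 3 (A↔C), site 25 (G↔C), site 31 (A↔T), site 32 (G↔C).
That gives 4 mismatches out of 40 aligned sites, so the Hamming distance is 4.

4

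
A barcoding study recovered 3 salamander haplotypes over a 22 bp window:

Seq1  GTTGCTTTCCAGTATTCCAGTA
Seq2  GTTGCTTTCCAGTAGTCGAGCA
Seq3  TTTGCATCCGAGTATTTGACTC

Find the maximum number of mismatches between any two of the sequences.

Pairwise Hamming distances:
  Seq1 vs Seq2: 3
  Seq1 vs Seq3: 8
  Seq2 vs Seq3: 9
The largest is 9, between Seq2 and Seq3.

9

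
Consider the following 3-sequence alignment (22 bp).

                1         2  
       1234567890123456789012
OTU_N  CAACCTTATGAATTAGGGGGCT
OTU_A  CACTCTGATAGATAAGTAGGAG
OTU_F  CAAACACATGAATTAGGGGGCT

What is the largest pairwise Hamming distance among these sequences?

11

Pairwise Hamming distances:
  OTU_N vs OTU_A: 10
  OTU_N vs OTU_F: 3
  OTU_A vs OTU_F: 11
The largest is 11, between OTU_A and OTU_F.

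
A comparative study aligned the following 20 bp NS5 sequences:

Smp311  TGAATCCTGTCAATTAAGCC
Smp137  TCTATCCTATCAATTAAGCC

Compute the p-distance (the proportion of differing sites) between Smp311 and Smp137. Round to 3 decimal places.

0.150

Mismatches occur at site 2 (G/C), site 3 (A/T), site 9 (G/A).
There are 3 differences over 20 sites, so p = 3/20 = 0.150.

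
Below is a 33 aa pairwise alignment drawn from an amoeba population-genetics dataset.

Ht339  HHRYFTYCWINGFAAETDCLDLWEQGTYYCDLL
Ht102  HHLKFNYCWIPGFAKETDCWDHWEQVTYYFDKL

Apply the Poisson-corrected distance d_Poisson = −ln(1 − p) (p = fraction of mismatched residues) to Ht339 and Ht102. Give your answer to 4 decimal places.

0.3610

Differing sites — 3:R/L; 4:Y/K; 6:T/N; 11:N/P; 15:A/K; 20:L/W; 22:L/H; 26:G/V; 30:C/F; 32:L/K.
p = 10/33 = 0.303030.
d = −ln(1 − 0.303030) = −ln(0.696970) = 0.3610.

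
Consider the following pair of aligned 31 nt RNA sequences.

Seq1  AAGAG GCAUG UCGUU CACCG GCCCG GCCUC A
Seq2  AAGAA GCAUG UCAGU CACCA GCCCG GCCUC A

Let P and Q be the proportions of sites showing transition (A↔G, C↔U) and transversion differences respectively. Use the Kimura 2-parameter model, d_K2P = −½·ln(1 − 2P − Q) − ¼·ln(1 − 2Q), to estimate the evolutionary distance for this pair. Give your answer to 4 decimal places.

0.1446

Differing sites — 5:G/A (Ti); 13:G/A (Ti); 14:U/G (Tv); 20:G/A (Ti).
Of the 4 differences, 3 transitions and 1 transversion over 31 sites: P = 3/31 = 0.096774, Q = 1/31 = 0.032258.
d = −0.5·ln(0.774194) − 0.25·ln(0.935484) = −0.5·(-0.255933) − 0.25·(-0.066691) = 0.1446.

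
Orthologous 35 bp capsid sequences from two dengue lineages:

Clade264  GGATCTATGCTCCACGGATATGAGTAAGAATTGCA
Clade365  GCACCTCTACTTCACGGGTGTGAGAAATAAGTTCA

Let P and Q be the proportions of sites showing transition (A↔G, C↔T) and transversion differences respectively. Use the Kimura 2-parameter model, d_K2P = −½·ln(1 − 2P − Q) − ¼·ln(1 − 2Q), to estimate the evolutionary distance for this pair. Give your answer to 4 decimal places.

0.4104

Mismatches occur at site 2 (G↔C, transversion), site 4 (T↔C, transition), site 7 (A↔C, transversion), site 9 (G↔A, transition), site 12 (C↔T, transition), site 18 (A↔G, transition), site 20 (A↔G, transition), site 25 (T↔A, transversion), site 28 (G↔T, transversion), site 31 (T↔G, transversion), site 33 (G↔T, transversion).
Of the 11 differences, 5 transitions and 6 transversions over 35 sites: P = 5/35 = 0.142857, Q = 6/35 = 0.171429.
d = −0.5·ln(0.542857) − 0.25·ln(0.657142) = −0.5·(-0.610909) − 0.25·(-0.419855) = 0.4104.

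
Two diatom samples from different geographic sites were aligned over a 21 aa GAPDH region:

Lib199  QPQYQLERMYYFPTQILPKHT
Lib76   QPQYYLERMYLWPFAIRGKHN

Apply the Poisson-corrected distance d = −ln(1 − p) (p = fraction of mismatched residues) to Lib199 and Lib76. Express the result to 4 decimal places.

The sequences differ at positions 5 (Q/Y), 11 (Y/L), 12 (F/W), 14 (T/F), 15 (Q/A), 17 (L/R), 18 (P/G), 21 (T/N).
p = 8/21 = 0.380952.
d = −ln(1 − 0.380952) = −ln(0.619048) = 0.4796.

0.4796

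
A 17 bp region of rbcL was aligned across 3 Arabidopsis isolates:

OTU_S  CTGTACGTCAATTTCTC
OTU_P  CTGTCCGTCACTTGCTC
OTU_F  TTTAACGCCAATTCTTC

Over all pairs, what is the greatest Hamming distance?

Pairwise Hamming distances:
  OTU_S vs OTU_P: 3
  OTU_S vs OTU_F: 6
  OTU_P vs OTU_F: 8
The largest is 8, between OTU_P and OTU_F.

8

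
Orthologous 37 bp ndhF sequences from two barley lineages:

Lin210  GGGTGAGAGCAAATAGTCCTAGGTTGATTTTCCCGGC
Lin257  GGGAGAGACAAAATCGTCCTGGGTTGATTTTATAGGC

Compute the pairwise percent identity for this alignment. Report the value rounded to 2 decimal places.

78.38%

Differing sites — 4:T/A; 9:G/C; 10:C/A; 15:A/C; 21:A/G; 32:C/A; 33:C/T; 34:C/A.
29 of the 37 sites match, so the percent identity is 29/37 × 100 = 78.38%.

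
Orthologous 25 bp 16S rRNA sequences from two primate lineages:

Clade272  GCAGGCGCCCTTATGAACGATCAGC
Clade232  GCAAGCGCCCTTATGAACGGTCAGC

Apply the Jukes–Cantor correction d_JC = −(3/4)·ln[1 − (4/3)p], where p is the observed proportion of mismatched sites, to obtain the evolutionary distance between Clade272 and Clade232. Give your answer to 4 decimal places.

Differing sites — 4:G/A; 20:A/G.
p = 2/25 = 0.080000.
d = −0.75 · ln(1 − (4/3)·0.080000) = −0.75 · ln(0.893333) = −0.75 · (-0.112796) = 0.0846.

0.0846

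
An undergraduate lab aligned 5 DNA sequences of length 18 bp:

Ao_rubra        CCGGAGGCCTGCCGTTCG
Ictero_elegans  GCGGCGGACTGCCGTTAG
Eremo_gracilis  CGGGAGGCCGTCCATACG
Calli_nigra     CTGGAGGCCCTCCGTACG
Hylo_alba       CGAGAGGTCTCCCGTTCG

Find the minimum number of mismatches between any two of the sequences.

3

Pairwise Hamming distances:
  Ao_rubra vs Ictero_elegans: 4
  Ao_rubra vs Eremo_gracilis: 5
  Ao_rubra vs Calli_nigra: 4
  Ao_rubra vs Hylo_alba: 4
  Ictero_elegans vs Eremo_gracilis: 9
  Ictero_elegans vs Calli_nigra: 8
  Ictero_elegans vs Hylo_alba: 7
  Eremo_gracilis vs Calli_nigra: 3
  Eremo_gracilis vs Hylo_alba: 6
  Calli_nigra vs Hylo_alba: 6
The smallest is 3, between Eremo_gracilis and Calli_nigra.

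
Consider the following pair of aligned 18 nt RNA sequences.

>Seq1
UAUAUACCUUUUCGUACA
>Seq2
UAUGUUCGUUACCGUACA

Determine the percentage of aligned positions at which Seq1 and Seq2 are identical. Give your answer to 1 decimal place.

72.2%

Mismatches occur at site 4 (A↔G), site 6 (A↔U), site 8 (C↔G), site 11 (U↔A), site 12 (U↔C).
13 of the 18 sites match, so the percent identity is 13/18 × 100 = 72.2%.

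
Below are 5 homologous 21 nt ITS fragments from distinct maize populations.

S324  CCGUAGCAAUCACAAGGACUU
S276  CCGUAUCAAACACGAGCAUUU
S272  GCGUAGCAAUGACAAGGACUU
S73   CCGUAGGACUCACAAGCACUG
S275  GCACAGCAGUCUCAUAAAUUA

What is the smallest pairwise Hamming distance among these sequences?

2

Pairwise Hamming distances:
  S324 vs S276: 5
  S324 vs S272: 2
  S324 vs S73: 4
  S324 vs S275: 10
  S276 vs S272: 7
  S276 vs S73: 7
  S276 vs S275: 12
  S272 vs S73: 6
  S272 vs S275: 10
  S73 vs S275: 11
The smallest is 2, between S324 and S272.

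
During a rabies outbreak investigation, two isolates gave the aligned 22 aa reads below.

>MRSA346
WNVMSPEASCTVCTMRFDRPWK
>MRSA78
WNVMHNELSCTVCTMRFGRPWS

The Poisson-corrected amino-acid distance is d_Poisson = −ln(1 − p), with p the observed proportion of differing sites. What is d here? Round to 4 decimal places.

0.2578

Mismatches occur at site 5 (S/H), site 6 (P/N), site 8 (A/L), site 18 (D/G), site 22 (K/S).
p = 5/22 = 0.227273.
d = −ln(1 − 0.227273) = −ln(0.772727) = 0.2578.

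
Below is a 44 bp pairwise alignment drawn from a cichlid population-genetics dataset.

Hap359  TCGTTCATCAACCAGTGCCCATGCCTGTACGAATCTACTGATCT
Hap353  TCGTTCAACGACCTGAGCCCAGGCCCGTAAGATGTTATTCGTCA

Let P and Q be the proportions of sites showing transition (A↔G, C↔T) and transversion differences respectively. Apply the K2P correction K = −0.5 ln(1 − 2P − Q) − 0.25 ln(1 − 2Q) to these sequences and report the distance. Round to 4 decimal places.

0.4142

The sequences differ at positions 8 (T/A, transversion), 10 (A/G, transition), 14 (A/T, transversion), 16 (T/A, transversion), 22 (T/G, transversion), 26 (T/C, transition), 30 (C/A, transversion), 33 (A/T, transversion), 34 (T/G, transversion), 35 (C/T, transition), 38 (C/T, transition), 40 (G/C, transversion), 41 (A/G, transition), 44 (T/A, transversion).
Of the 14 differences, 5 transitions and 9 transversions over 44 sites: P = 5/44 = 0.113636, Q = 9/44 = 0.204545.
d = −0.5·ln(0.568183) − 0.25·ln(0.590910) = −0.5·(-0.565312) − 0.25·(-0.526092) = 0.4142.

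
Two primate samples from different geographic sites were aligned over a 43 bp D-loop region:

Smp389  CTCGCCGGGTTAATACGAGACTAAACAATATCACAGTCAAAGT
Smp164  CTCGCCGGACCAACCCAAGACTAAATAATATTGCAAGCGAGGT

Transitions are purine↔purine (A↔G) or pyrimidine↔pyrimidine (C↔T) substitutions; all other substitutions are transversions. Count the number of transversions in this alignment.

The sequences differ at positions 9 (G/A, transition), 10 (T/C, transition), 11 (T/C, transition), 14 (T/C, transition), 15 (A/C, transversion), 17 (G/A, transition), 26 (C/T, transition), 32 (C/T, transition), 33 (A/G, transition), 36 (G/A, transition), 37 (T/G, transversion), 39 (A/G, transition), 41 (A/G, transition).
Of the 13 differences, 11 transitions and 2 transversions, so the answer is 2.

2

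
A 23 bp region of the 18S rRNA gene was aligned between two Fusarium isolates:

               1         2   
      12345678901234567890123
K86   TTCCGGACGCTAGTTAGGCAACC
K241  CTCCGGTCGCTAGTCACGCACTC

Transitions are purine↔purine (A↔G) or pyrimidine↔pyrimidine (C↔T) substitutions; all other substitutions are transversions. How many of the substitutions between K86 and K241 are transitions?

3

Mismatches occur at site 1 (T→C, transition), site 7 (A→T, transversion), site 15 (T→C, transition), site 17 (G→C, transversion), site 21 (A→C, transversion), site 22 (C→T, transition).
Of the 6 differences, 3 transitions and 3 transversions, so the answer is 3.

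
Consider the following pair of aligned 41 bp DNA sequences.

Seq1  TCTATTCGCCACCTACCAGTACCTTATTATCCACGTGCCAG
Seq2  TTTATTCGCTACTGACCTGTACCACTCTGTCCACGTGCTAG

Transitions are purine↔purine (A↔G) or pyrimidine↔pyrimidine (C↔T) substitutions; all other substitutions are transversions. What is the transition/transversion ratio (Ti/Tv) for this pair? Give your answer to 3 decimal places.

1.750

Differing sites — 2:C/T (Ti); 10:C/T (Ti); 13:C/T (Ti); 14:T/G (Tv); 18:A/T (Tv); 24:T/A (Tv); 25:T/C (Ti); 26:A/T (Tv); 27:T/C (Ti); 29:A/G (Ti); 39:C/T (Ti).
Of the 11 differences, 7 transitions and 4 transversions, so Ti/Tv = 7/4 = 1.750.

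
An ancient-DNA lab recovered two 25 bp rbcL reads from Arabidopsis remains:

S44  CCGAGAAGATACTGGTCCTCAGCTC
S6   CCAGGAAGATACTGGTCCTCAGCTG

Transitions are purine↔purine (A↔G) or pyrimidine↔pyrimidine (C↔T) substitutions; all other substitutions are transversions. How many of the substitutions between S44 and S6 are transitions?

Differing sites — 3:G/A (Ti); 4:A/G (Ti); 25:C/G (Tv).
Of the 3 differences, 2 transitions and 1 transversion, so the answer is 2.

2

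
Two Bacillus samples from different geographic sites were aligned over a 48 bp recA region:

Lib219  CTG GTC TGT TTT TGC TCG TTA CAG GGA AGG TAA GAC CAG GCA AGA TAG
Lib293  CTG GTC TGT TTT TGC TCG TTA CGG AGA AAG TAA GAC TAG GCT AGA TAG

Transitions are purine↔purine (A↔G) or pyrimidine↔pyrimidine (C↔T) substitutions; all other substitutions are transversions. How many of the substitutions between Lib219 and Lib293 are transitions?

4

The sequences differ at positions 23 (A/G, transition), 25 (G/A, transition), 29 (G/A, transition), 37 (C/T, transition), 42 (A/T, transversion).
Of the 5 differences, 4 transitions and 1 transversion, so the answer is 4.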